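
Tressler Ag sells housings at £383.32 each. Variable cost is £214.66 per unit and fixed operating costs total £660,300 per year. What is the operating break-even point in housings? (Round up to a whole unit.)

3,915 housings

Unit CM = price − variable cost = £383.32 − £214.66 = £168.66.
Break-even Q = £660,300 / £168.66 = 3,914.98 → 3,915 housings.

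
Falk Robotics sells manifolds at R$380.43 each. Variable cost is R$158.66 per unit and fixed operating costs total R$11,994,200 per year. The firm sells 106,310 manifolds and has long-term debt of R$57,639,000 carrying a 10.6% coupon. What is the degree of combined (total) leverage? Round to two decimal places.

At 106,310 units, contribution = 106,310 × R$221.77 = R$23,576,368.70.
EBIT = R$23,576,368.70 − R$11,994,200 = R$11,582,168.70. Interest = R$6,109,734.00.
DOL = R$23,576,368.70 ÷ R$11,582,168.70 = 2.0356; DFL = R$11,582,168.70 ÷ R$5,472,434.70 = 2.1165.
DCL = DOL × DFL = 2.0356 × 2.1165 = 4.3083.

4.31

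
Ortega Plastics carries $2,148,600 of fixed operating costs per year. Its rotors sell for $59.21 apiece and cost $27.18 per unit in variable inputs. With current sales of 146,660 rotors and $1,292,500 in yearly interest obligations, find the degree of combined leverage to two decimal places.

3.74

Total contribution margin = 146,660 × $32.03 = $4,697,519.80.
Subtracting fixed costs: EBIT = $4,697,519.80 − $2,148,600 = $2,548,919.80. Interest = $1,292,500.00.
DOL = $4,697,519.80 ÷ $2,548,919.80 = 1.8429; DFL = $2,548,919.80 ÷ $1,256,419.80 = 2.0287.
DCL = DOL × DFL = 1.8429 × 2.0287 = 3.7387.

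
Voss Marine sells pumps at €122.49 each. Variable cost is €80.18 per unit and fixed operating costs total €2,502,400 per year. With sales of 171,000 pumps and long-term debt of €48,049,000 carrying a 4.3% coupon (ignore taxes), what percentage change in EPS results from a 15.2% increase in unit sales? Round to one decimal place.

At 171,000 units, contribution = 171,000 × €42.31 = €7,235,010.00.
Operating income = contribution − fixed costs = €7,235,010.00 − €2,502,400 = €4,732,610.00.
Interest = €2,066,107.00, so EBIT − I = €2,666,503.00.
Degree of combined leverage = contribution ÷ (EBIT − I) = €7,235,010.00 ÷ €2,666,503.00 = 2.7133.
%ΔEPS = DCL × %ΔSales = 2.7133 × +15.2% = +41.2%.

+41.2%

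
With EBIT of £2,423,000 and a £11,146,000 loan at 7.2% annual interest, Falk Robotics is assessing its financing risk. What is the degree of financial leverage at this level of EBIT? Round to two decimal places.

1.50

Annual interest charges come to £802,512.00.
DFL = EBIT ÷ (EBIT − I) = £2,423,000 ÷ (£2,423,000 − £802,512.00) = £2,423,000 ÷ £1,620,488.00 = 1.4952.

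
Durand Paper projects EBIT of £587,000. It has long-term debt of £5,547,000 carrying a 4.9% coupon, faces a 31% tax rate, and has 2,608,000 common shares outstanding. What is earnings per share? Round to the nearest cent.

Pre-tax income = £587,000 − £271,803.00 = £315,197.00.
After tax at 31%: net income = £315,197.00 × 0.69 = £217,485.93.
Per share: £217,485.93 / 2,608,000 shares = £0.08.

£0.08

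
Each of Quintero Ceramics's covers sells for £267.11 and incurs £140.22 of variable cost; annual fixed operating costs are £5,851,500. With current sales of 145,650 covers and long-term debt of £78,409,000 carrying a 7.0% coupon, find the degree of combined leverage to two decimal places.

2.59

Total contribution margin = 145,650 × £126.89 = £18,481,528.50.
EBIT = £18,481,528.50 − £5,851,500 = £12,630,028.50. Interest = £5,488,630.00.
DOL = £18,481,528.50 ÷ £12,630,028.50 = 1.4633; DFL = £12,630,028.50 ÷ £7,141,398.50 = 1.7686.
Combined leverage = 1.4633 × 1.7686 = 2.5880.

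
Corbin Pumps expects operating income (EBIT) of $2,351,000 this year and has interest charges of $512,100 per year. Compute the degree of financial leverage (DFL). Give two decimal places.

1.28

Annual interest charges come to $512,100.00.
Degree of financial leverage = EBIT / (EBIT − interest) = $2,351,000 / $1,838,900.00 = 1.2785.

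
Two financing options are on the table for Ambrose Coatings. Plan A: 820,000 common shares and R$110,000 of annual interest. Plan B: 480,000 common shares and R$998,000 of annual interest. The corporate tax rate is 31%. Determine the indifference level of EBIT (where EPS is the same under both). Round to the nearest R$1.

R$2,251,647

Set EPS_A = EPS_B: (EBIT − R$110,000)(1 − 0.31) ÷ 820,000 = (EBIT − R$998,000)(1 − 0.31) ÷ 480,000.
The (1 − t) factor cancels: (EBIT − 110,000) × 480,000 = (EBIT − 998,000) × 820,000.
Solving, EBIT = (998,000·820,000 − 110,000·480,000) / (820,000 − 480,000) = 765,560,000,000 / 340,000 = 2,251,647.06.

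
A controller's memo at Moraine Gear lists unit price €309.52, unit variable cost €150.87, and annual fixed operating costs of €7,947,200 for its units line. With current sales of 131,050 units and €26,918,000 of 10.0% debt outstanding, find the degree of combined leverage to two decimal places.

2.05

Total contribution margin = 131,050 × €158.65 = €20,791,082.50.
EBIT = €20,791,082.50 − €7,947,200 = €12,843,882.50. Interest = €2,691,800.00.
DOL = €20,791,082.50 ÷ €12,843,882.50 = 1.6188; DFL = €12,843,882.50 ÷ €10,152,082.50 = 1.2651.
Combined leverage = 1.6188 × 1.2651 = 2.0479.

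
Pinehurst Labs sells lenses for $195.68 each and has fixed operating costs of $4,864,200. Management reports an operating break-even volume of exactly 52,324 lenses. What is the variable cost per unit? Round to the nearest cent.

At break-even, FC = Q × (P − VC), so P − VC = $4,864,200 ÷ 52,324 = $92.9631.
Hence VC = price − CM = $195.68 − $92.9631 = $102.72.

$102.72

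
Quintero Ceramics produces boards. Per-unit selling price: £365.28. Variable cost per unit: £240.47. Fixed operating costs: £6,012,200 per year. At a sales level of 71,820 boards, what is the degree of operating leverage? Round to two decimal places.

3.04

Contribution at this volume is 71,820 × £124.81 = £8,963,854.20.
Subtracting fixed costs: EBIT = £8,963,854.20 − £6,012,200 = £2,951,654.20.
Degree of operating leverage = £8,963,854.20 / £2,951,654.20 = 3.0369.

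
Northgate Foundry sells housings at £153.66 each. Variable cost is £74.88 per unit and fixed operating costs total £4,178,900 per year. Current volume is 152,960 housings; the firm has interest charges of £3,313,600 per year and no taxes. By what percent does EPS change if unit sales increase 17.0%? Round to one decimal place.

+44.9%

Contribution at this volume is 152,960 × £78.78 = £12,050,188.80.
Subtracting fixed costs: EBIT = £12,050,188.80 − £4,178,900 = £7,871,288.80.
After interest of £3,313,600.00, pre-tax earnings = £4,557,688.80.
DCL = total CM / (EBIT − I) = £12,050,188.80 / £4,557,688.80 = 2.6439.
EPS therefore changes by 2.6439 × (+17.0%) = +44.9%.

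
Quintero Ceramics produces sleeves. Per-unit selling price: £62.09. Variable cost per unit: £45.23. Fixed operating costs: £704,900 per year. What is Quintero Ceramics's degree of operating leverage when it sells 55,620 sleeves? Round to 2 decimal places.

Contribution at this volume is 55,620 × £16.86 = £937,753.20.
Subtracting fixed costs: EBIT = £937,753.20 − £704,900 = £232,853.20.
Degree of operating leverage = £937,753.20 / £232,853.20 = 4.0272.

4.03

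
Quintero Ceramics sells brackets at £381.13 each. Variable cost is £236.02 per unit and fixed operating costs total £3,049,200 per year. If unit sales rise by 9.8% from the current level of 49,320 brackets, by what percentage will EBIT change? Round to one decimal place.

Total contribution margin = 49,320 × £145.11 = £7,156,825.20.
EBIT = £7,156,825.20 − £3,049,200 = £4,107,625.20.
DOL = contribution ÷ EBIT = £7,156,825.20 ÷ £4,107,625.20 = 1.7423.
%ΔEBIT = DOL × %ΔSales = 1.7423 × +9.8% = +17.1%.

+17.1%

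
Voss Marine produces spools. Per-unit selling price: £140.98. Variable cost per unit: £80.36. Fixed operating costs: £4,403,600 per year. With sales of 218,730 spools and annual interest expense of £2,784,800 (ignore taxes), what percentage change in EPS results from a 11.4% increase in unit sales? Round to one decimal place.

Total contribution margin = 218,730 × £60.62 = £13,259,412.60.
Operating income = contribution − fixed costs = £13,259,412.60 − £4,403,600 = £8,855,812.60.
Interest = £2,784,800.00, so EBIT − I = £6,071,012.60.
DCL = total CM / (EBIT − I) = £13,259,412.60 / £6,071,012.60 = 2.1841.
EPS therefore changes by 2.1841 × (+11.4%) = +24.9%.

+24.9%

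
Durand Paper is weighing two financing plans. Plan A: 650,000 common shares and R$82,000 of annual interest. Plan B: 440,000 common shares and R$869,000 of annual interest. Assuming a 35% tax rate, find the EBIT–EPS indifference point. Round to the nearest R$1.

R$2,517,952

Set EPS_A = EPS_B: (EBIT − R$82,000)(1 − 0.35) ÷ 650,000 = (EBIT − R$869,000)(1 − 0.35) ÷ 440,000.
Cancelling (1 − t) and cross-multiplying: 440,000·(EBIT − 82,000) = 650,000·(EBIT − 869,000).
EBIT × (650,000 − 440,000) = 869,000 × 650,000 − 82,000 × 440,000 = 528,770,000,000, so EBIT = 528,770,000,000 ÷ 210,000 = 2,517,952.38.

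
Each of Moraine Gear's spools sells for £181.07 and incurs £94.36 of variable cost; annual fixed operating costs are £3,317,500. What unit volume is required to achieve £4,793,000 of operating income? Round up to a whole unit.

Contribution margin per unit = £181.07 − £94.36 = £86.71.
Required volume = (fixed costs + target profit) ÷ CM = (£3,317,500 + £4,793,000) ÷ £86.71 = 93,535.92, so 93,536 spools.

93,536 spools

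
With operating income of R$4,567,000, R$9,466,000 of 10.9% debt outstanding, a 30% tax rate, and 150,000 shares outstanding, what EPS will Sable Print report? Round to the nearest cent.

Pre-tax income = R$4,567,000 − R$1,031,794.00 = R$3,535,206.00.
Net income = R$3,535,206.00 × (1 − 0.30) = R$2,474,644.20.
Per share: R$2,474,644.20 / 150,000 shares = R$16.50.

R$16.50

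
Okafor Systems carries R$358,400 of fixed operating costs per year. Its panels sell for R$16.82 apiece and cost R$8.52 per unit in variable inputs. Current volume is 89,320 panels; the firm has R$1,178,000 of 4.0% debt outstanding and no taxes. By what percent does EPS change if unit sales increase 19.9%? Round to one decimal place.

At 89,320 units, contribution = 89,320 × R$8.30 = R$741,356.00.
Operating income = contribution − fixed costs = R$741,356.00 − R$358,400 = R$382,956.00.
Interest = R$47,120.00, so EBIT − I = R$335,836.00.
DCL = total CM / (EBIT − I) = R$741,356.00 / R$335,836.00 = 2.2075.
%ΔEPS = DCL × %ΔSales = 2.2075 × +19.9% = +43.9%.

+43.9%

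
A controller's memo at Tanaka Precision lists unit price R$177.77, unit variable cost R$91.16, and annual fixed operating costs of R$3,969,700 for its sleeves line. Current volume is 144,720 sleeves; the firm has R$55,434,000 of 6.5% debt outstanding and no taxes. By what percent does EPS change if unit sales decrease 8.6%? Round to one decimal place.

Contribution at this volume is 144,720 × R$86.61 = R$12,534,199.20.
Subtracting fixed costs: EBIT = R$12,534,199.20 − R$3,969,700 = R$8,564,499.20.
Interest = R$3,603,210.00, so EBIT − I = R$4,961,289.20.
DCL = total CM / (EBIT − I) = R$12,534,199.20 / R$4,961,289.20 = 2.5264.
%ΔEPS = DCL × %ΔSales = 2.5264 × -8.6% = -21.7%.

-21.7%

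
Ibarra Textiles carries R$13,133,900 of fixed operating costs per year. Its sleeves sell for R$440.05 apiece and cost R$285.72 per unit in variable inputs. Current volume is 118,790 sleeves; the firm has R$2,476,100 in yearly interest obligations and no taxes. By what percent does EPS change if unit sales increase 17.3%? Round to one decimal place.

+116.5%

At 118,790 units, contribution = 118,790 × R$154.33 = R$18,332,860.70.
Operating income = contribution − fixed costs = R$18,332,860.70 − R$13,133,900 = R$5,198,960.70.
Interest = R$2,476,100.00, so EBIT − I = R$2,722,860.70.
Degree of combined leverage = contribution ÷ (EBIT − I) = R$18,332,860.70 ÷ R$2,722,860.70 = 6.7329.
EPS therefore changes by 6.7329 × (+17.3%) = +116.5%.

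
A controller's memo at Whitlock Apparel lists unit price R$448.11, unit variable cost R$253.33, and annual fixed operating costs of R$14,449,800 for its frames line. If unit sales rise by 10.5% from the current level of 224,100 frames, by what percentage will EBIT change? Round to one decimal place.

+15.7%

Total contribution margin = 224,100 × R$194.78 = R$43,650,198.00.
EBIT = R$43,650,198.00 − R$14,449,800 = R$29,200,398.00.
Degree of operating leverage = R$43,650,198.00 / R$29,200,398.00 = 1.4948.
Operating income changes by 1.4948 × +10.5% = +15.7%.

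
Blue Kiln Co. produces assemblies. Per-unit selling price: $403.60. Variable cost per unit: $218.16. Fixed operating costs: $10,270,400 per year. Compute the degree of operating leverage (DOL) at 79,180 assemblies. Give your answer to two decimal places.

At 79,180 units, contribution = 79,180 × $185.44 = $14,683,139.20.
Operating income = contribution − fixed costs = $14,683,139.20 − $10,270,400 = $4,412,739.20.
So DOL = total CM / EBIT = $14,683,139.20 / $4,412,739.20 = 3.3274.

3.33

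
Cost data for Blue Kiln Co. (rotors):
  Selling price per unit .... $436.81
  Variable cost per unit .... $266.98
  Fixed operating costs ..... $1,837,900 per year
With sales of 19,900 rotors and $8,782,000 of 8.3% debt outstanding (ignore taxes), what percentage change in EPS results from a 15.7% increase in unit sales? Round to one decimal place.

+65.3%

Total contribution margin = 19,900 × $169.83 = $3,379,617.00.
Operating income = contribution − fixed costs = $3,379,617.00 − $1,837,900 = $1,541,717.00.
Interest = $728,906.00, so EBIT − I = $812,811.00.
DCL = total CM / (EBIT − I) = $3,379,617.00 / $812,811.00 = 4.1579.
EPS therefore changes by 4.1579 × (+15.7%) = +65.3%.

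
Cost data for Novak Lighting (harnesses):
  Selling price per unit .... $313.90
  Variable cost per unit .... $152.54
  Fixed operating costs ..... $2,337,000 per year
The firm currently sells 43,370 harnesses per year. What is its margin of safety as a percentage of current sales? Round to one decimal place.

Each unit contributes $313.90 − $152.54 = $161.36. Break-even units = $2,337,000 ÷ $161.36 = 14,483.14; break-even revenue = 14,483.14 × $313.90 = $4,546,258.68.
Current sales = 43,370 × $313.90 = $13,613,843.00.
Margin of safety = ($13,613,843.00 − $4,546,258.68) ÷ $13,613,843.00 = 66.6%.

66.6%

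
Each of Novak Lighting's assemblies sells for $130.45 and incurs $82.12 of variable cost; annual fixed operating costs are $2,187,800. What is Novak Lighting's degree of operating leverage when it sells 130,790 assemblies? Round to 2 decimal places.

At 130,790 units, contribution = 130,790 × $48.33 = $6,321,080.70.
Operating income = contribution − fixed costs = $6,321,080.70 − $2,187,800 = $4,133,280.70.
DOL = contribution ÷ EBIT = $6,321,080.70 ÷ $4,133,280.70 = 1.5293.

1.53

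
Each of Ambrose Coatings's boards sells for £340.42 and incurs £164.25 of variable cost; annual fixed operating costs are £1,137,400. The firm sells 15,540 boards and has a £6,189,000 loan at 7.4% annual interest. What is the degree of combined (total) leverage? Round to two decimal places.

2.40

Total contribution margin = 15,540 × £176.17 = £2,737,681.80.
Operating income = contribution − fixed costs = £2,737,681.80 − £1,137,400 = £1,600,281.80. Interest = £457,986.00.
DOL = £2,737,681.80 ÷ £1,600,281.80 = 1.7107; DFL = £1,600,281.80 ÷ £1,142,295.80 = 1.4009.
Combined leverage = 1.7107 × 1.4009 = 2.3965.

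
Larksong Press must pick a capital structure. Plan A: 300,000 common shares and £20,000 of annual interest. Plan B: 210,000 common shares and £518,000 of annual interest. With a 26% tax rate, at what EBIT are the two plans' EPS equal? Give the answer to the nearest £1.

£1,680,000

Set EPS_A = EPS_B: (EBIT − £20,000)(1 − 0.26) ÷ 300,000 = (EBIT − £518,000)(1 − 0.26) ÷ 210,000.
Cancelling (1 − t) and cross-multiplying: 210,000·(EBIT − 20,000) = 300,000·(EBIT − 518,000).
Solving, EBIT = (518,000·300,000 − 20,000·210,000) / (300,000 − 210,000) = 151,200,000,000 / 90,000 = 1,680,000.00.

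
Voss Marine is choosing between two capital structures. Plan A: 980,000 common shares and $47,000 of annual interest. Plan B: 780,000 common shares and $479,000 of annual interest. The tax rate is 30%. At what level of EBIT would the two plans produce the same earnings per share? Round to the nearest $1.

$2,163,800

At indifference, (EBIT − 47,000)(1 − t)/980,000 = (EBIT − 479,000)(1 − t)/780,000.
Cancelling (1 − t) and cross-multiplying: 780,000·(EBIT − 47,000) = 980,000·(EBIT − 479,000).
EBIT × (980,000 − 780,000) = 479,000 × 980,000 − 47,000 × 780,000 = 432,760,000,000, so EBIT = 432,760,000,000 ÷ 200,000 = 2,163,800.00.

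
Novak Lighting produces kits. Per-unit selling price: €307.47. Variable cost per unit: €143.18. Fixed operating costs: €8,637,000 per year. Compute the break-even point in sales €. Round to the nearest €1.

Contribution margin per unit = €307.47 − €143.18 = €164.29, a CM ratio of €164.29 ÷ €307.47 = 0.5343.
Break-even sales = FC ÷ CM ratio = €8,637,000 × €307.47 / €164.29 = €16,164,212.

€16,164,212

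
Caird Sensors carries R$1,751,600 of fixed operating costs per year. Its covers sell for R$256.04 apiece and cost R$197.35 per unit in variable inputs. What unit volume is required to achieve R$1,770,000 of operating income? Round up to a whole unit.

60,004 covers

Unit CM = price − variable cost = R$256.04 − R$197.35 = R$58.69.
Need Q such that Q × R$58.69 − R$1,751,600 = R$1,770,000, i.e. Q = R$3,521,600 / R$58.69 = 60,003.41 → 60,004.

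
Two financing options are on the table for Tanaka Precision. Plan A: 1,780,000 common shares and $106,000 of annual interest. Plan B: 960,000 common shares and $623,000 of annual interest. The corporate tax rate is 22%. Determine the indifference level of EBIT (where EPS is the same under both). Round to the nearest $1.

Set EPS_A = EPS_B: (EBIT − $106,000)(1 − 0.22) ÷ 1,780,000 = (EBIT − $623,000)(1 − 0.22) ÷ 960,000.
Cancelling (1 − t) and cross-multiplying: 960,000·(EBIT − 106,000) = 1,780,000·(EBIT − 623,000).
Solving, EBIT = (623,000·1,780,000 − 106,000·960,000) / (1,780,000 − 960,000) = 1,007,180,000,000 / 820,000 = 1,228,268.29.

$1,228,268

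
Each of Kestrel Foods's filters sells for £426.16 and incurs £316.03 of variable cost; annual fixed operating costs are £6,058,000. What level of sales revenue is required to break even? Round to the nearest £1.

£23,442,089

Contribution margin per unit = £426.16 − £316.03 = £110.13, a CM ratio of £110.13 ÷ £426.16 = 0.2584.
Break-even revenue = fixed costs × price ÷ CM = £6,058,000 × £426.16 ÷ £110.13 = £23,442,089.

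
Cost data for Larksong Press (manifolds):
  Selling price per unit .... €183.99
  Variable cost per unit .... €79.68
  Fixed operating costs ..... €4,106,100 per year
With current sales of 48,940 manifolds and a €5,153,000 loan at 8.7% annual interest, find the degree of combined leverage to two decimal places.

9.27

Total contribution margin = 48,940 × €104.31 = €5,104,931.40.
Subtracting fixed costs: EBIT = €5,104,931.40 − €4,106,100 = €998,831.40. Interest = €448,311.00.
DOL = €5,104,931.40 ÷ €998,831.40 = 5.1109; DFL = €998,831.40 ÷ €550,520.40 = 1.8143.
DCL = DOL × DFL = 5.1109 × 1.8143 = 9.2727.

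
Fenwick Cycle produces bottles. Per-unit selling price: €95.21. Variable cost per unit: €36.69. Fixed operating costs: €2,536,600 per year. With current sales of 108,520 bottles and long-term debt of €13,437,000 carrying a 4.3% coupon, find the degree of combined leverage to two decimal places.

Contribution at this volume is 108,520 × €58.52 = €6,350,590.40.
Subtracting fixed costs: EBIT = €6,350,590.40 − €2,536,600 = €3,813,990.40. Interest = €577,791.00, so EBIT − I = €3,236,199.40.
Degree of total leverage = total CM / (EBIT − interest) = €6,350,590.40 / €3,236,199.40 = 1.9624.

1.96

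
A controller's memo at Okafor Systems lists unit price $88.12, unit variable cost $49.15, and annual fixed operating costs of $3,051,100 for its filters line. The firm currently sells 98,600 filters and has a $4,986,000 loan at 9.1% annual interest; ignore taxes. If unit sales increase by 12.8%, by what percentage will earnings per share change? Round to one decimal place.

Total contribution margin = 98,600 × $38.97 = $3,842,442.00.
EBIT = $3,842,442.00 − $3,051,100 = $791,342.00.
Interest = $453,726.00, so EBIT − I = $337,616.00.
DCL = total CM / (EBIT − I) = $3,842,442.00 / $337,616.00 = 11.3811.
%ΔEPS = DCL × %ΔSales = 11.3811 × +12.8% = +145.7%.

+145.7%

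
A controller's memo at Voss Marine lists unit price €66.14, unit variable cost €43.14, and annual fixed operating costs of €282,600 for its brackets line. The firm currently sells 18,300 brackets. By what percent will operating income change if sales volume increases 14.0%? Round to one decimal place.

Contribution at this volume is 18,300 × €23.00 = €420,900.00.
Operating income = contribution − fixed costs = €420,900.00 − €282,600 = €138,300.00.
DOL = contribution ÷ EBIT = €420,900.00 ÷ €138,300.00 = 3.0434.
Operating income changes by 3.0434 × +14.0% = +42.6%.

+42.6%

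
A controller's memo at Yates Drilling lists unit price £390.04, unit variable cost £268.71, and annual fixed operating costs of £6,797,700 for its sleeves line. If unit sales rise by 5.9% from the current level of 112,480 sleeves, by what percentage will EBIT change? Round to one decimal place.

At 112,480 units, contribution = 112,480 × £121.33 = £13,647,198.40.
Subtracting fixed costs: EBIT = £13,647,198.40 − £6,797,700 = £6,849,498.40.
So DOL = total CM / EBIT = £13,647,198.40 / £6,849,498.40 = 1.9924.
%ΔEBIT = DOL × %ΔSales = 1.9924 × +5.9% = +11.8%.

+11.8%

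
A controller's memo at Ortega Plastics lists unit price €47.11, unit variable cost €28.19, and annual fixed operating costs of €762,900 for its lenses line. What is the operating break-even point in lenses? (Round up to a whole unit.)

Each unit contributes €47.11 − €28.19 = €18.92.
Units to break even: €762,900 ÷ €18.92 = 40,322.41, rounded up to 40,323.

40,323 lenses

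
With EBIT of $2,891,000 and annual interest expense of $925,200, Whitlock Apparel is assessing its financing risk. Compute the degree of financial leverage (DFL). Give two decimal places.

1.47

Annual interest charges come to $925,200.00.
Degree of financial leverage = EBIT / (EBIT − interest) = $2,891,000 / $1,965,800.00 = 1.4706.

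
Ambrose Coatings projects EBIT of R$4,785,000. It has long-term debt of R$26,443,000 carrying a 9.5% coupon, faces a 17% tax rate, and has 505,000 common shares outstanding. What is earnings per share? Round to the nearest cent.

R$3.74

Interest = R$2,512,085.00, so EBT = R$4,785,000 − R$2,512,085.00 = R$2,272,915.00.
Net income = R$2,272,915.00 × (1 − 0.17) = R$1,886,519.45.
Per share: R$1,886,519.45 / 505,000 shares = R$3.74.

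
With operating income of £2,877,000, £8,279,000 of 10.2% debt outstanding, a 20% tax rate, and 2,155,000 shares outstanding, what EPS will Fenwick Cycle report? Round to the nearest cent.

£0.75

Pre-tax income = £2,877,000 − £844,458.00 = £2,032,542.00.
After tax at 20%: net income = £2,032,542.00 × 0.80 = £1,626,033.60.
Per share: £1,626,033.60 / 2,155,000 shares = £0.75.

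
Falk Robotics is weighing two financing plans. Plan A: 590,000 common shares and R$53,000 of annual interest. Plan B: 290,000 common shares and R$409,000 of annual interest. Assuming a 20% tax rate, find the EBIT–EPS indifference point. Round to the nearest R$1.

Set EPS_A = EPS_B: (EBIT − R$53,000)(1 − 0.20) ÷ 590,000 = (EBIT − R$409,000)(1 − 0.20) ÷ 290,000.
Cancelling (1 − t) and cross-multiplying: 290,000·(EBIT − 53,000) = 590,000·(EBIT − 409,000).
EBIT × (590,000 − 290,000) = 409,000 × 590,000 − 53,000 × 290,000 = 225,940,000,000, so EBIT = 225,940,000,000 ÷ 300,000 = 753,133.33.

R$753,133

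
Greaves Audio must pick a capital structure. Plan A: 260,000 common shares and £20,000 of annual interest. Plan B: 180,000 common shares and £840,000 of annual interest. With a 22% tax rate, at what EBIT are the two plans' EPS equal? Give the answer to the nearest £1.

Set EPS_A = EPS_B: (EBIT − £20,000)(1 − 0.22) ÷ 260,000 = (EBIT − £840,000)(1 − 0.22) ÷ 180,000.
The (1 − t) factor cancels: (EBIT − 20,000) × 180,000 = (EBIT − 840,000) × 260,000.
Solving, EBIT = (840,000·260,000 − 20,000·180,000) / (260,000 − 180,000) = 214,800,000,000 / 80,000 = 2,685,000.00.

£2,685,000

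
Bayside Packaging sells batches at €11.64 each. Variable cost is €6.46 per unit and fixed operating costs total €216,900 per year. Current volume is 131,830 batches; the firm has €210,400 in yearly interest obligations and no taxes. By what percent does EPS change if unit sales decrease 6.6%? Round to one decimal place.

Contribution at this volume is 131,830 × €5.18 = €682,879.40.
Operating income = contribution − fixed costs = €682,879.40 − €216,900 = €465,979.40.
After interest of €210,400.00, pre-tax earnings = €255,579.40.
DCL = total CM / (EBIT − I) = €682,879.40 / €255,579.40 = 2.6719.
%ΔEPS = DCL × %ΔSales = 2.6719 × -6.6% = -17.6%.

-17.6%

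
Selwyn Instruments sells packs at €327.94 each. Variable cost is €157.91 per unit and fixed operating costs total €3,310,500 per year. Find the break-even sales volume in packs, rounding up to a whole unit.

Contribution margin per unit = €327.94 − €157.91 = €170.03.
Break-even Q = €3,310,500 / €170.03 = 19,470.09 → 19,471 packs.

19,471 packs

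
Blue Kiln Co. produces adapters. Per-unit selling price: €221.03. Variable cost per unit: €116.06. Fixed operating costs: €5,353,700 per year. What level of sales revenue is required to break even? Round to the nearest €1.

€11,273,014

Contribution margin per unit = €221.03 − €116.06 = €104.97, a CM ratio of €104.97 ÷ €221.03 = 0.4749.
Break-even revenue = fixed costs × price ÷ CM = €5,353,700 × €221.03 ÷ €104.97 = €11,273,014.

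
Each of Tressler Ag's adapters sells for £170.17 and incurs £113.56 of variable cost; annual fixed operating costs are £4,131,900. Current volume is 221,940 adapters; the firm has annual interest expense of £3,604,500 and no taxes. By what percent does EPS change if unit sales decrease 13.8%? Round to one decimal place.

-35.9%

At 221,940 units, contribution = 221,940 × £56.61 = £12,564,023.40.
EBIT = £12,564,023.40 − £4,131,900 = £8,432,123.40.
After interest of £3,604,500.00, pre-tax earnings = £4,827,623.40.
DCL = total CM / (EBIT − I) = £12,564,023.40 / £4,827,623.40 = 2.6025.
EPS therefore changes by 2.6025 × (-13.8%) = -35.9%.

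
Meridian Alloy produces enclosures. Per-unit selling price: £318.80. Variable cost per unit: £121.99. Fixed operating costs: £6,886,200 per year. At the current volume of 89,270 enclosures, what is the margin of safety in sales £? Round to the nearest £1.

£17,304,759

Contribution margin per unit = £318.80 − £121.99 = £196.81. Break-even units = £6,886,200 ÷ £196.81 = 34,989.08; break-even revenue = 34,989.08 × £318.80 = £11,154,517.35.
Actual sales revenue = 89,270 × £318.80 = £28,459,276.00.
Margin of safety = £28,459,276.00 − £11,154,517.35 = £17,304,759.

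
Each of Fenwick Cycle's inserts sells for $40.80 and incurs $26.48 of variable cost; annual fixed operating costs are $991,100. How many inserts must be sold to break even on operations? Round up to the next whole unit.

Unit CM = price − variable cost = $40.80 − $26.48 = $14.32.
Units to break even: $991,100 ÷ $14.32 = 69,210.89, rounded up to 69,211.

69,211 inserts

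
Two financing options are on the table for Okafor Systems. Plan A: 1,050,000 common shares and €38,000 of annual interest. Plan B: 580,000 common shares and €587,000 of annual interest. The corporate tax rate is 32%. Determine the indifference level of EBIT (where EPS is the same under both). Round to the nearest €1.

Set EPS_A = EPS_B: (EBIT − €38,000)(1 − 0.32) ÷ 1,050,000 = (EBIT − €587,000)(1 − 0.32) ÷ 580,000.
Cancelling (1 − t) and cross-multiplying: 580,000·(EBIT − 38,000) = 1,050,000·(EBIT − 587,000).
Solving, EBIT = (587,000·1,050,000 − 38,000·580,000) / (1,050,000 − 580,000) = 594,310,000,000 / 470,000 = 1,264,489.36.

€1,264,489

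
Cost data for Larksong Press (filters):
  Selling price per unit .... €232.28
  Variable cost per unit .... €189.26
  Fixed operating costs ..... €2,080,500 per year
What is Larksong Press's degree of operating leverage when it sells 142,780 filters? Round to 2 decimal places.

At 142,780 units, contribution = 142,780 × €43.02 = €6,142,395.60.
EBIT = €6,142,395.60 − €2,080,500 = €4,061,895.60.
DOL = contribution ÷ EBIT = €6,142,395.60 ÷ €4,061,895.60 = 1.5122.

1.51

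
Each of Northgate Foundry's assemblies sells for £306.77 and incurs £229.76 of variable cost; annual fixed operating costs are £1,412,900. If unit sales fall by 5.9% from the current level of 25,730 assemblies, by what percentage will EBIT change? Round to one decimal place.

Total contribution margin = 25,730 × £77.01 = £1,981,467.30.
Operating income = contribution − fixed costs = £1,981,467.30 − £1,412,900 = £568,567.30.
Degree of operating leverage = £1,981,467.30 / £568,567.30 = 3.4850.
Operating income changes by 3.4850 × -5.9% = -20.6%.

-20.6%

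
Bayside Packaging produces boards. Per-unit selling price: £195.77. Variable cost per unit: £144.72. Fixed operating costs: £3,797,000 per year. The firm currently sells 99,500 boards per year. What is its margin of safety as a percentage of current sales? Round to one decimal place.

25.2%

Contribution margin per unit = £195.77 − £144.72 = £51.05. Break-even units = £3,797,000 ÷ £51.05 = 74,378.06; break-even revenue = 74,378.06 × £195.77 = £14,560,992.95.
Actual sales revenue = 99,500 × £195.77 = £19,479,115.00.
Margin of safety = (£19,479,115.00 − £14,560,992.95) ÷ £19,479,115.00 = 25.2%.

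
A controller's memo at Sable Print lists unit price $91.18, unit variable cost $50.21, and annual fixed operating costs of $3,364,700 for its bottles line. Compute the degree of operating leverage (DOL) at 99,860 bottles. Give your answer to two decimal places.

5.63

Contribution at this volume is 99,860 × $40.97 = $4,091,264.20.
Operating income = contribution − fixed costs = $4,091,264.20 − $3,364,700 = $726,564.20.
Degree of operating leverage = $4,091,264.20 / $726,564.20 = 5.6310.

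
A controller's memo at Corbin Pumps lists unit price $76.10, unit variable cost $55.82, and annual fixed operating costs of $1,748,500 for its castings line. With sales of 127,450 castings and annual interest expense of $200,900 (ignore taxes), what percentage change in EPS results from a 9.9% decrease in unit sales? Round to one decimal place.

-40.3%

At 127,450 units, contribution = 127,450 × $20.28 = $2,584,686.00.
Operating income = contribution − fixed costs = $2,584,686.00 − $1,748,500 = $836,186.00.
After interest of $200,900.00, pre-tax earnings = $635,286.00.
Degree of combined leverage = contribution ÷ (EBIT − I) = $2,584,686.00 ÷ $635,286.00 = 4.0685.
EPS therefore changes by 4.0685 × (-9.9%) = -40.3%.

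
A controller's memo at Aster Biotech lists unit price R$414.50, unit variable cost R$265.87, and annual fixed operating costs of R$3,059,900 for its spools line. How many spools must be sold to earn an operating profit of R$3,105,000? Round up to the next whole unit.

Unit CM = price − variable cost = R$414.50 − R$265.87 = R$148.63.
Need Q such that Q × R$148.63 − R$3,059,900 = R$3,105,000, i.e. Q = R$6,164,900 / R$148.63 = 41,478.17 → 41,479.

41,479 spools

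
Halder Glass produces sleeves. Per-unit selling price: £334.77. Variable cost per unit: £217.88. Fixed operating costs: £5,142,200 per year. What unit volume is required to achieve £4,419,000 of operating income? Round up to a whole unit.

Unit CM = price − variable cost = £334.77 − £217.88 = £116.89.
Need Q such that Q × £116.89 − £5,142,200 = £4,419,000, i.e. Q = £9,561,200 / £116.89 = 81,796.56 → 81,797.

81,797 sleeves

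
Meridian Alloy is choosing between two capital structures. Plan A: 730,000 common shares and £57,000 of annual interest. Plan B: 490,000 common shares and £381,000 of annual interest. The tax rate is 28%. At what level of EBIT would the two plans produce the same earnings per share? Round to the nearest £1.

£1,042,500

At indifference, (EBIT − 57,000)(1 − t)/730,000 = (EBIT − 381,000)(1 − t)/490,000.
The (1 − t) factor cancels: (EBIT − 57,000) × 490,000 = (EBIT − 381,000) × 730,000.
EBIT × (730,000 − 490,000) = 381,000 × 730,000 − 57,000 × 490,000 = 250,200,000,000, so EBIT = 250,200,000,000 ÷ 240,000 = 1,042,500.00.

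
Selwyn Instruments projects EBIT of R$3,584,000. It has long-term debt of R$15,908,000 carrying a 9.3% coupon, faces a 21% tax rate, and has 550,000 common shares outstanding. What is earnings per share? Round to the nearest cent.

Pre-tax income = R$3,584,000 − R$1,479,444.00 = R$2,104,556.00.
After tax at 21%: net income = R$2,104,556.00 × 0.79 = R$1,662,599.24.
EPS = R$1,662,599.24 ÷ 550,000 = R$3.02.

R$3.02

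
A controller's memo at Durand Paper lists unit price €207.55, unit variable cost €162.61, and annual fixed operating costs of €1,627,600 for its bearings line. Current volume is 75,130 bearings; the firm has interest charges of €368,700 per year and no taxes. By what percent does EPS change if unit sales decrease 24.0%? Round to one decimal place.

At 75,130 units, contribution = 75,130 × €44.94 = €3,376,342.20.
EBIT = €3,376,342.20 − €1,627,600 = €1,748,742.20.
Interest = €368,700.00, so EBIT − I = €1,380,042.20.
DCL = total CM / (EBIT − I) = €3,376,342.20 / €1,380,042.20 = 2.4465.
%ΔEPS = DCL × %ΔSales = 2.4465 × -24.0% = -58.7%.

-58.7%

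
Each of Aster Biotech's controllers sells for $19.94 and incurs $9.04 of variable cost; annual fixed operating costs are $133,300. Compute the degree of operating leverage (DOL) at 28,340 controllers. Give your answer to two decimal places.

1.76

At 28,340 units, contribution = 28,340 × $10.90 = $308,906.00.
EBIT = $308,906.00 − $133,300 = $175,606.00.
So DOL = total CM / EBIT = $308,906.00 / $175,606.00 = 1.7591.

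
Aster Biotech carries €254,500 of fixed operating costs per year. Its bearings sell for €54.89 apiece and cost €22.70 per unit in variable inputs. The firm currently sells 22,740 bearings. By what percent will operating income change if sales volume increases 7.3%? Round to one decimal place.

+11.2%

Total contribution margin = 22,740 × €32.19 = €732,000.60.
Subtracting fixed costs: EBIT = €732,000.60 − €254,500 = €477,500.60.
So DOL = total CM / EBIT = €732,000.60 / €477,500.60 = 1.5330.
Operating income changes by 1.5330 × +7.3% = +11.2%.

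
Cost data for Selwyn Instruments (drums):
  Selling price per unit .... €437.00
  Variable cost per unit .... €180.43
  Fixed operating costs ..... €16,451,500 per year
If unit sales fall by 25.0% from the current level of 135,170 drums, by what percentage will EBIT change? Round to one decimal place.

Total contribution margin = 135,170 × €256.57 = €34,680,566.90.
Subtracting fixed costs: EBIT = €34,680,566.90 − €16,451,500 = €18,229,066.90.
So DOL = total CM / EBIT = €34,680,566.90 / €18,229,066.90 = 1.9025.
%ΔEBIT = DOL × %ΔSales = 1.9025 × -25.0% = -47.6%.

-47.6%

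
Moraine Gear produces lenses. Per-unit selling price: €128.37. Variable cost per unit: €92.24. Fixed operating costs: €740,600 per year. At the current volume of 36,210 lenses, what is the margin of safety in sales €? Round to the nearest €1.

Contribution margin per unit = €128.37 − €92.24 = €36.13. Break-even units = €740,600 ÷ €36.13 = 20,498.20; break-even revenue = 20,498.20 × €128.37 = €2,631,354.05.
Current sales = 36,210 × €128.37 = €4,648,277.70.
Margin of safety = €4,648,277.70 − €2,631,354.05 = €2,016,924.

€2,016,924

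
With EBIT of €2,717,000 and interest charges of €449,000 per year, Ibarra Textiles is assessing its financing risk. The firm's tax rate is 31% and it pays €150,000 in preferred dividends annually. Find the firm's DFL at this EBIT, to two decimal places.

1.32

Interest = €449,000.00.
Preferred dividends grossed up pre-tax: €150,000 / (1 − 0.31) = €217,391.30.
DFL = EBIT ÷ [EBIT − I − D_p/(1−t)] = €2,717,000 ÷ [€2,717,000 − €449,000.00 − €217,391.30] = €2,717,000 ÷ €2,050,608.70 = 1.3250.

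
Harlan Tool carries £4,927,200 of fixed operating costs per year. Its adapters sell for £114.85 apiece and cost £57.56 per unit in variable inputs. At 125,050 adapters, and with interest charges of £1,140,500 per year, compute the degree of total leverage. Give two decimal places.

Total contribution margin = 125,050 × £57.29 = £7,164,114.50.
Operating income = contribution − fixed costs = £7,164,114.50 − £4,927,200 = £2,236,914.50. Interest = £1,140,500.00, so EBIT − I = £1,096,414.50.
DCL = contribution ÷ (EBIT − I) = £7,164,114.50 ÷ £1,096,414.50 = 6.5341.

6.53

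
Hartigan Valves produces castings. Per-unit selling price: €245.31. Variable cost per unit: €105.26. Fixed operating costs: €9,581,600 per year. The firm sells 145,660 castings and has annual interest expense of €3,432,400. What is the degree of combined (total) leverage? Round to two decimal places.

Contribution at this volume is 145,660 × €140.05 = €20,399,683.00.
Operating income = contribution − fixed costs = €20,399,683.00 − €9,581,600 = €10,818,083.00. Interest = €3,432,400.00, so EBIT − I = €7,385,683.00.
Degree of total leverage = total CM / (EBIT − interest) = €20,399,683.00 / €7,385,683.00 = 2.7621.

2.76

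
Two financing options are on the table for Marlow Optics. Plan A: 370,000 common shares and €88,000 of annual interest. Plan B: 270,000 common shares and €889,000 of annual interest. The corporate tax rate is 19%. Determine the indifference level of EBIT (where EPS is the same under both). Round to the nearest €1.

At indifference, (EBIT − 88,000)(1 − t)/370,000 = (EBIT − 889,000)(1 − t)/270,000.
The (1 − t) factor cancels: (EBIT − 88,000) × 270,000 = (EBIT − 889,000) × 370,000.
EBIT × (370,000 − 270,000) = 889,000 × 370,000 − 88,000 × 270,000 = 305,170,000,000, so EBIT = 305,170,000,000 ÷ 100,000 = 3,051,700.00.

€3,051,700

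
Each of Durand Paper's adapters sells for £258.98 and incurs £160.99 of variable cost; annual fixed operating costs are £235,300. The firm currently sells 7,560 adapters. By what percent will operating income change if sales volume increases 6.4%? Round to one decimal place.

Total contribution margin = 7,560 × £97.99 = £740,804.40.
EBIT = £740,804.40 − £235,300 = £505,504.40.
So DOL = total CM / EBIT = £740,804.40 / £505,504.40 = 1.4655.
Operating income changes by 1.4655 × +6.4% = +9.4%.

+9.4%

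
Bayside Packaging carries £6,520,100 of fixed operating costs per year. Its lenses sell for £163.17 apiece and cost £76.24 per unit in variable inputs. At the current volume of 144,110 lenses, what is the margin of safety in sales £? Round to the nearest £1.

£11,276,022

Unit CM = price − variable cost = £163.17 − £76.24 = £86.93. Break-even units = £6,520,100 ÷ £86.93 = 75,004.03; break-even revenue = 75,004.03 × £163.17 = £12,238,406.96.
Current sales = 144,110 × £163.17 = £23,514,428.70.
Margin of safety = £23,514,428.70 − £12,238,406.96 = £11,276,022.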